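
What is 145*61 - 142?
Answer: 8703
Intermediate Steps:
145*61 - 142 = 8845 - 142 = 8703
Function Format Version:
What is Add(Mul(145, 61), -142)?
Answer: 8703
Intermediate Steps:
Add(Mul(145, 61), -142) = Add(8845, -142) = 8703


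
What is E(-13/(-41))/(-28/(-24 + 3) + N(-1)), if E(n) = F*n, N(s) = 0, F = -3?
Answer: -117/164 ≈ -0.71341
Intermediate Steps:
E(n) = -3*n
E(-13/(-41))/(-28/(-24 + 3) + N(-1)) = (-(-39)/(-41))/(-28/(-24 + 3) + 0) = (-(-39)*(-1)/41)/(-28/(-21) + 0) = (-3*13/41)/(-1/21*(-28) + 0) = -39/(41*(4/3 + 0)) = -39/(41*4/3) = -39/41*¾ = -117/164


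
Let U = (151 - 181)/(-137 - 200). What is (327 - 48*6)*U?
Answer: 1170/337 ≈ 3.4718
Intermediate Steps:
U = 30/337 (U = -30/(-337) = -30*(-1/337) = 30/337 ≈ 0.089021)
(327 - 48*6)*U = (327 - 48*6)*(30/337) = (327 - 288)*(30/337) = 39*(30/337) = 1170/337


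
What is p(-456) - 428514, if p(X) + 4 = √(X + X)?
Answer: -428518 + 4*I*√57 ≈ -4.2852e+5 + 30.199*I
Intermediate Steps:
p(X) = -4 + √2*√X (p(X) = -4 + √(X + X) = -4 + √(2*X) = -4 + √2*√X)
p(-456) - 428514 = (-4 + √2*√(-456)) - 428514 = (-4 + √2*(2*I*√114)) - 428514 = (-4 + 4*I*√57) - 428514 = -428518 + 4*I*√57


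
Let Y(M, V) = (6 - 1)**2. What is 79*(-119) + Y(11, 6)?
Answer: -9376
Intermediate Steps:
Y(M, V) = 25 (Y(M, V) = 5**2 = 25)
79*(-119) + Y(11, 6) = 79*(-119) + 25 = -9401 + 25 = -9376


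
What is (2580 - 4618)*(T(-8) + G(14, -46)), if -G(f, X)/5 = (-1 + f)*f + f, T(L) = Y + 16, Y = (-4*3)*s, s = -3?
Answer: 1891264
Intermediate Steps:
Y = 36 (Y = -4*3*(-3) = -12*(-3) = 36)
T(L) = 52 (T(L) = 36 + 16 = 52)
G(f, X) = -5*f - 5*f*(-1 + f) (G(f, X) = -5*((-1 + f)*f + f) = -5*(f*(-1 + f) + f) = -5*(f + f*(-1 + f)) = -5*f - 5*f*(-1 + f))
(2580 - 4618)*(T(-8) + G(14, -46)) = (2580 - 4618)*(52 - 5*14²) = -2038*(52 - 5*196) = -2038*(52 - 980) = -2038*(-928) = 1891264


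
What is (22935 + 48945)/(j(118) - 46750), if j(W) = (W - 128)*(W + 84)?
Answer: -7188/4877 ≈ -1.4739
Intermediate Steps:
j(W) = (-128 + W)*(84 + W)
(22935 + 48945)/(j(118) - 46750) = (22935 + 48945)/((-10752 + 118² - 44*118) - 46750) = 71880/((-10752 + 13924 - 5192) - 46750) = 71880/(-2020 - 46750) = 71880/(-48770) = 71880*(-1/48770) = -7188/4877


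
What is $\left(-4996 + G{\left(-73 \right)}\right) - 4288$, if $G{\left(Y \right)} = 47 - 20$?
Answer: $-9257$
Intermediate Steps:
$G{\left(Y \right)} = 27$
$\left(-4996 + G{\left(-73 \right)}\right) - 4288 = \left(-4996 + 27\right) - 4288 = -4969 - 4288 = -9257$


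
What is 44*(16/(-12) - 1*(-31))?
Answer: 3916/3 ≈ 1305.3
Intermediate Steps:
44*(16/(-12) - 1*(-31)) = 44*(16*(-1/12) + 31) = 44*(-4/3 + 31) = 44*(89/3) = 3916/3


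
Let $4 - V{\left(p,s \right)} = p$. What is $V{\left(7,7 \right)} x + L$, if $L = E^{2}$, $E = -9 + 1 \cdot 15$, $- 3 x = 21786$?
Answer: $21822$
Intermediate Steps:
$x = -7262$ ($x = \left(- \frac{1}{3}\right) 21786 = -7262$)
$E = 6$ ($E = -9 + 15 = 6$)
$V{\left(p,s \right)} = 4 - p$
$L = 36$ ($L = 6^{2} = 36$)
$V{\left(7,7 \right)} x + L = \left(4 - 7\right) \left(-7262\right) + 36 = \left(-3\right) \left(-7262\right) + 36 = 21786 + 36 = 21822$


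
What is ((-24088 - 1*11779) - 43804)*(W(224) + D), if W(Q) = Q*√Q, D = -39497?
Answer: 3146765487 - 71385216*√14 ≈ 2.8797e+9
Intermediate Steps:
W(Q) = Q^(3/2)
((-24088 - 1*11779) - 43804)*(W(224) + D) = ((-24088 - 1*11779) - 43804)*(224^(3/2) - 39497) = ((-24088 - 11779) - 43804)*(896*√14 - 39497) = (-35867 - 43804)*(-39497 + 896*√14) = -79671*(-39497 + 896*√14) = 3146765487 - 71385216*√14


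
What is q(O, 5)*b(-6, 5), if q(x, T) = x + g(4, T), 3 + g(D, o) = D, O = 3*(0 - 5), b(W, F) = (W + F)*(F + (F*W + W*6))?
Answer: -854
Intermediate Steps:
b(W, F) = (F + W)*(F + 6*W + F*W) (b(W, F) = (F + W)*(F + (F*W + 6*W)) = (F + W)*(F + (6*W + F*W)) = (F + W)*(F + 6*W + F*W))
O = -15 (O = 3*(-5) = -15)
g(D, o) = -3 + D
q(x, T) = 1 + x (q(x, T) = x + (-3 + 4) = x + 1 = 1 + x)
q(O, 5)*b(-6, 5) = (1 - 15)*(5**2 + 6*(-6)**2 + 5*(-6)**2 - 6*5**2 + 7*5*(-6)) = -14*(25 + 6*36 + 5*36 - 6*25 - 210) = -14*(25 + 216 + 180 - 150 - 210) = -14*61 = -854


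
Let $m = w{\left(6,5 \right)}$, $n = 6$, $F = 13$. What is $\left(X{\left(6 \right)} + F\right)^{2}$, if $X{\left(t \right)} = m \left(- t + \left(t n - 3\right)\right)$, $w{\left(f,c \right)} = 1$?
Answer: $1600$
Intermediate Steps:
$m = 1$
$X{\left(t \right)} = -3 + 5 t$ ($X{\left(t \right)} = 1 \left(- t + \left(t 6 - 3\right)\right) = 1 \left(- t + \left(6 t - 3\right)\right) = 1 \left(- t + \left(-3 + 6 t\right)\right) = 1 \left(-3 + 5 t\right) = -3 + 5 t$)
$\left(X{\left(6 \right)} + F\right)^{2} = \left(\left(-3 + 5 \cdot 6\right) + 13\right)^{2} = \left(\left(-3 + 30\right) + 13\right)^{2} = \left(27 + 13\right)^{2} = 40^{2} = 1600$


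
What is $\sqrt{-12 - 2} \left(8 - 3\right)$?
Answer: $5 i \sqrt{14} \approx 18.708 i$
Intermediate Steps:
$\sqrt{-12 - 2} \left(8 - 3\right) = \sqrt{-14} \left(8 - 3\right) = i \sqrt{14} \cdot 5 = 5 i \sqrt{14}$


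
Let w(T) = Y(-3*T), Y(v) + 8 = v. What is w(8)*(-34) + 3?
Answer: 1091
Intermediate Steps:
Y(v) = -8 + v
w(T) = -8 - 3*T
w(8)*(-34) + 3 = (-8 - 3*8)*(-34) + 3 = (-8 - 24)*(-34) + 3 = -32*(-34) + 3 = 1088 + 3 = 1091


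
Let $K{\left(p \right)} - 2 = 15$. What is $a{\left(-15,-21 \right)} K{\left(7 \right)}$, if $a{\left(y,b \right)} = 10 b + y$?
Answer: $-3825$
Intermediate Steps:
$a{\left(y,b \right)} = y + 10 b$
$K{\left(p \right)} = 17$ ($K{\left(p \right)} = 2 + 15 = 17$)
$a{\left(-15,-21 \right)} K{\left(7 \right)} = \left(-15 + 10 \left(-21\right)\right) 17 = \left(-15 - 210\right) 17 = \left(-225\right) 17 = -3825$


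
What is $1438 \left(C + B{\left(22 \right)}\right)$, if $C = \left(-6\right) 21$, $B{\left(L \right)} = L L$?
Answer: $514804$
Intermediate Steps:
$B{\left(L \right)} = L^{2}$
$C = -126$
$1438 \left(C + B{\left(22 \right)}\right) = 1438 \left(-126 + 22^{2}\right) = 1438 \left(-126 + 484\right) = 1438 \cdot 358 = 514804$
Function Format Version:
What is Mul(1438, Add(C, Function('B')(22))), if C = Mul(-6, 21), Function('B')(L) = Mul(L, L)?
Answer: 514804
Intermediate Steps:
Function('B')(L) = Pow(L, 2)
C = -126
Mul(1438, Add(C, Function('B')(22))) = Mul(1438, Add(-126, Pow(22, 2))) = Mul(1438, Add(-126, 484)) = Mul(1438, 358) = 514804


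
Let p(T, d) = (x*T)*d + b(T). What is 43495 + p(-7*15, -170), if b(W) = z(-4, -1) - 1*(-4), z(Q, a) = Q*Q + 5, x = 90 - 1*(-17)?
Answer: 1953470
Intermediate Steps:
x = 107 (x = 90 + 17 = 107)
z(Q, a) = 5 + Q² (z(Q, a) = Q² + 5 = 5 + Q²)
b(W) = 25 (b(W) = (5 + (-4)²) - 1*(-4) = (5 + 16) + 4 = 21 + 4 = 25)
p(T, d) = 25 + 107*T*d (p(T, d) = (107*T)*d + 25 = 107*T*d + 25 = 25 + 107*T*d)
43495 + p(-7*15, -170) = 43495 + (25 + 107*(-7*15)*(-170)) = 43495 + (25 + 107*(-105)*(-170)) = 43495 + (25 + 1909950) = 43495 + 1909975 = 1953470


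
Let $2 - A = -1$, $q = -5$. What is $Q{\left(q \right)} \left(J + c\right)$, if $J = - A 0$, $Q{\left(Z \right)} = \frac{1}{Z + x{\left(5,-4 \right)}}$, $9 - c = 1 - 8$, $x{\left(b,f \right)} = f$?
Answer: $- \frac{16}{9} \approx -1.7778$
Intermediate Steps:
$A = 3$ ($A = 2 - -1 = 2 + 1 = 3$)
$c = 16$ ($c = 9 - \left(1 - 8\right) = 9 - -7 = 9 + 7 = 16$)
$Q{\left(Z \right)} = \frac{1}{-4 + Z}$ ($Q{\left(Z \right)} = \frac{1}{Z - 4} = \frac{1}{-4 + Z}$)
$J = 0$ ($J = \left(-1\right) 3 \cdot 0 = \left(-3\right) 0 = 0$)
$Q{\left(q \right)} \left(J + c\right) = \frac{0 + 16}{-4 - 5} = \frac{1}{-9} \cdot 16 = \left(- \frac{1}{9}\right) 16 = - \frac{16}{9}$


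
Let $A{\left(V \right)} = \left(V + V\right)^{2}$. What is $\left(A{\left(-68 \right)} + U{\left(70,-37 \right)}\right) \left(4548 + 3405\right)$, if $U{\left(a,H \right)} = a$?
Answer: $147655398$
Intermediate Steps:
$A{\left(V \right)} = 4 V^{2}$ ($A{\left(V \right)} = \left(2 V\right)^{2} = 4 V^{2}$)
$\left(A{\left(-68 \right)} + U{\left(70,-37 \right)}\right) \left(4548 + 3405\right) = \left(4 \left(-68\right)^{2} + 70\right) \left(4548 + 3405\right) = \left(4 \cdot 4624 + 70\right) 7953 = \left(18496 + 70\right) 7953 = 18566 \cdot 7953 = 147655398$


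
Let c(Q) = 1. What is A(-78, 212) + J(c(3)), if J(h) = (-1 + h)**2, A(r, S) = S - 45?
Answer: 167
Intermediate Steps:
A(r, S) = -45 + S
A(-78, 212) + J(c(3)) = (-45 + 212) + (-1 + 1)**2 = 167 + 0**2 = 167 + 0 = 167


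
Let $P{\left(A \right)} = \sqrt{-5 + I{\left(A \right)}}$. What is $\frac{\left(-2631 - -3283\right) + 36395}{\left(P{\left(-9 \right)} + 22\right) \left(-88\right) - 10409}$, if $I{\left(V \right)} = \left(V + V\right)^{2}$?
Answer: $- \frac{457345215}{149928689} + \frac{3260136 \sqrt{319}}{149928689} \approx -2.662$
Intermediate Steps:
$I{\left(V \right)} = 4 V^{2}$ ($I{\left(V \right)} = \left(2 V\right)^{2} = 4 V^{2}$)
$P{\left(A \right)} = \sqrt{-5 + 4 A^{2}}$
$\frac{\left(-2631 - -3283\right) + 36395}{\left(P{\left(-9 \right)} + 22\right) \left(-88\right) - 10409} = \frac{\left(-2631 - -3283\right) + 36395}{\left(\sqrt{-5 + 4 \left(-9\right)^{2}} + 22\right) \left(-88\right) - 10409} = \frac{\left(-2631 + 3283\right) + 36395}{\left(\sqrt{-5 + 4 \cdot 81} + 22\right) \left(-88\right) - 10409} = \frac{652 + 36395}{\left(\sqrt{-5 + 324} + 22\right) \left(-88\right) - 10409} = \frac{37047}{\left(\sqrt{319} + 22\right) \left(-88\right) - 10409} = \frac{37047}{\left(22 + \sqrt{319}\right) \left(-88\right) - 10409} = \frac{37047}{\left(-1936 - 88 \sqrt{319}\right) - 10409} = \frac{37047}{-12345 - 88 \sqrt{319}}$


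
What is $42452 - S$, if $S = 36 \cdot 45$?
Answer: $40832$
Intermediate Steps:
$S = 1620$
$42452 - S = 42452 - 1620 = 40832$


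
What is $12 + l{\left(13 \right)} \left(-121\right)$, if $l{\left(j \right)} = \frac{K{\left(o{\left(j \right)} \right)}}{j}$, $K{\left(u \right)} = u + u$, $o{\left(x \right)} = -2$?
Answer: $\frac{640}{13} \approx 49.231$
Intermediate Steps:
$K{\left(u \right)} = 2 u$
$l{\left(j \right)} = - \frac{4}{j}$ ($l{\left(j \right)} = \frac{2 \left(-2\right)}{j} = - \frac{4}{j}$)
$12 + l{\left(13 \right)} \left(-121\right) = 12 + - \frac{4}{13} \left(-121\right) = 12 + \left(-4\right) \frac{1}{13} \left(-121\right) = 12 - - \frac{484}{13} = 12 + \frac{484}{13} = \frac{640}{13}$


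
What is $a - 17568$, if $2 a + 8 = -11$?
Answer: $- \frac{35155}{2} \approx -17578.0$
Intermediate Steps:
$a = - \frac{19}{2}$ ($a = -4 + \frac{1}{2} \left(-11\right) = -4 - \frac{11}{2} = - \frac{19}{2} \approx -9.5$)
$a - 17568 = - \frac{19}{2} - 17568 = - \frac{35155}{2}$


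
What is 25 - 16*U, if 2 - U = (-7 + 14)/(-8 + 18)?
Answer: 21/5 ≈ 4.2000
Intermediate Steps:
U = 13/10 (U = 2 - (-7 + 14)/(-8 + 18) = 2 - 7/10 = 13/10 ≈ 1.3000)
25 - 16*U = 25 - 16*13/10 = 25 - 104/5 = 21/5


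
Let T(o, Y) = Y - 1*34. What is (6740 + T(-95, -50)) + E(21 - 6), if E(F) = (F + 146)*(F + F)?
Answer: 11486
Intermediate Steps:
T(o, Y) = -34 + Y (T(o, Y) = Y - 34 = -34 + Y)
E(F) = 2*F*(146 + F) (E(F) = (146 + F)*(2*F) = 2*F*(146 + F))
(6740 + T(-95, -50)) + E(21 - 6) = (6740 + (-34 - 50)) + 2*(21 - 6)*(146 + (21 - 6)) = (6740 - 84) + 2*15*(146 + 15) = 6656 + 2*15*161 = 6656 + 4830 = 11486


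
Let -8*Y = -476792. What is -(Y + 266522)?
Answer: -326121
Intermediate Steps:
Y = 59599 (Y = -1/8*(-476792) = 59599)
-(Y + 266522) = -(59599 + 266522) = -1*326121 = -326121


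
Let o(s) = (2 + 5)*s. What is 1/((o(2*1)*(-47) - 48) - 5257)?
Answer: -1/5963 ≈ -0.00016770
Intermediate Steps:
o(s) = 7*s
1/((o(2*1)*(-47) - 48) - 5257) = 1/(((7*(2*1))*(-47) - 48) - 5257) = 1/(((7*2)*(-47) - 48) - 5257) = 1/((14*(-47) - 48) - 5257) = 1/((-658 - 48) - 5257) = 1/(-706 - 5257) = 1/(-5963) = -1/5963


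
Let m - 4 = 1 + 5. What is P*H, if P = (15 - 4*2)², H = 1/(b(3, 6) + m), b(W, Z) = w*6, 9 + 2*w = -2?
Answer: -49/23 ≈ -2.1304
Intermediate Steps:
w = -11/2 (w = -9/2 + (½)*(-2) = -9/2 - 1 = -11/2 ≈ -5.5000)
b(W, Z) = -33 (b(W, Z) = -11/2*6 = -33)
m = 10 (m = 4 + (1 + 5) = 4 + 6 = 10)
H = -1/23 (H = 1/(-33 + 10) = 1/(-23) = -1/23 ≈ -0.043478)
P = 49 (P = (15 - 8)² = 7² = 49)
P*H = 49*(-1/23) = -49/23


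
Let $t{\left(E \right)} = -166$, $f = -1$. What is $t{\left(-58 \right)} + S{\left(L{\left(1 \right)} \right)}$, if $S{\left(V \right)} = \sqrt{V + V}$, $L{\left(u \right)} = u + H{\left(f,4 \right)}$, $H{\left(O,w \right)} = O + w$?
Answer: $-166 + 2 \sqrt{2} \approx -163.17$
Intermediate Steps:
$L{\left(u \right)} = 3 + u$ ($L{\left(u \right)} = u + \left(-1 + 4\right) = u + 3 = 3 + u$)
$S{\left(V \right)} = \sqrt{2} \sqrt{V}$ ($S{\left(V \right)} = \sqrt{2 V} = \sqrt{2} \sqrt{V}$)
$t{\left(-58 \right)} + S{\left(L{\left(1 \right)} \right)} = -166 + \sqrt{2} \sqrt{3 + 1} = -166 + \sqrt{2} \sqrt{4} = -166 + \sqrt{2} \cdot 2 = -166 + 2 \sqrt{2}$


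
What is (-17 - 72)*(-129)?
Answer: 11481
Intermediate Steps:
(-17 - 72)*(-129) = -89*(-129) = 11481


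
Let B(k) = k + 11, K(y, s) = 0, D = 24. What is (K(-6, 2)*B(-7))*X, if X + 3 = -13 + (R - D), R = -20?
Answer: 0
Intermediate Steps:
B(k) = 11 + k
X = -60 (X = -3 + (-13 + (-20 - 1*24)) = -3 + (-13 + (-20 - 24)) = -3 + (-13 - 44) = -3 - 57 = -60)
(K(-6, 2)*B(-7))*X = (0*(11 - 7))*(-60) = (0*4)*(-60) = 0*(-60) = 0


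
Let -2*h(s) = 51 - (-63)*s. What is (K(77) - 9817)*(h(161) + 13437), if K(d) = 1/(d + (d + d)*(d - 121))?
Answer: -182824153520/2233 ≈ -8.1874e+7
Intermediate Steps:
K(d) = 1/(d + 2*d*(-121 + d)) (K(d) = 1/(d + (2*d)*(-121 + d)) = 1/(d + 2*d*(-121 + d)))
h(s) = -51/2 - 63*s/2 (h(s) = -(51 - (-63)*s)/2 = -(51 + 63*s)/2 = -51/2 - 63*s/2)
(K(77) - 9817)*(h(161) + 13437) = (1/(77*(-241 + 2*77)) - 9817)*((-51/2 - 63/2*161) + 13437) = (1/(77*(-241 + 154)) - 9817)*((-51/2 - 10143/2) + 13437) = ((1/77)/(-87) - 9817)*(-5097 + 13437) = ((1/77)*(-1/87) - 9817)*8340 = (-1/6699 - 9817)*8340 = -65764084/6699*8340 = -182824153520/2233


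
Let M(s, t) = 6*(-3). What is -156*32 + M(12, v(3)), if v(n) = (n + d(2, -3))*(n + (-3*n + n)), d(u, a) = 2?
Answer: -5010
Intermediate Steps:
v(n) = -n*(2 + n) (v(n) = (n + 2)*(n + (-3*n + n)) = (2 + n)*(n - 2*n) = (2 + n)*(-n) = -n*(2 + n))
M(s, t) = -18
-156*32 + M(12, v(3)) = -156*32 - 18 = -4992 - 18 = -5010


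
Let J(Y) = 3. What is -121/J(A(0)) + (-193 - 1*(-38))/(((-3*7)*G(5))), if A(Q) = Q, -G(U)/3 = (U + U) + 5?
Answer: -7654/189 ≈ -40.497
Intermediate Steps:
G(U) = -15 - 6*U (G(U) = -3*((U + U) + 5) = -3*(2*U + 5) = -3*(5 + 2*U) = -15 - 6*U)
-121/J(A(0)) + (-193 - 1*(-38))/(((-3*7)*G(5))) = -121/3 + (-193 - 1*(-38))/(((-3*7)*(-15 - 6*5))) = -121*⅓ + (-193 + 38)/((-21*(-15 - 30))) = -121/3 - 155/((-21*(-45))) = -121/3 - 155/945 = -121/3 - 155*1/945 = -121/3 - 31/189 = -7654/189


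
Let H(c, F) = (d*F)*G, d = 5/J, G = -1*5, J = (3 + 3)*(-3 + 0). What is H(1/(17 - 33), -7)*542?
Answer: -47425/9 ≈ -5269.4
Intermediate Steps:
J = -18 (J = 6*(-3) = -18)
G = -5
d = -5/18 (d = 5/(-18) = 5*(-1/18) = -5/18 ≈ -0.27778)
H(c, F) = 25*F/18 (H(c, F) = -5*F/18*(-5) = 25*F/18)
H(1/(17 - 33), -7)*542 = ((25/18)*(-7))*542 = -175/18*542 = -47425/9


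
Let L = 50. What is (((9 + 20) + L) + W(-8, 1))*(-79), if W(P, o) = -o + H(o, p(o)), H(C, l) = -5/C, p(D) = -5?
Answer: -5767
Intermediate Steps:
W(P, o) = -o - 5/o
(((9 + 20) + L) + W(-8, 1))*(-79) = (((9 + 20) + 50) + (-1*1 - 5/1))*(-79) = ((29 + 50) + (-1 - 5*1))*(-79) = (79 + (-1 - 5))*(-79) = (79 - 6)*(-79) = 73*(-79) = -5767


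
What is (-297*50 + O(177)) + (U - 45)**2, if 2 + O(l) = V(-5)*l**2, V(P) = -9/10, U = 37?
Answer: -429841/10 ≈ -42984.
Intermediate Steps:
V(P) = -9/10 (V(P) = -9*1/10 = -9/10)
O(l) = -2 - 9*l**2/10
(-297*50 + O(177)) + (U - 45)**2 = (-297*50 + (-2 - 9/10*177**2)) + (37 - 45)**2 = (-14850 + (-2 - 9/10*31329)) + (-8)**2 = (-14850 + (-2 - 281961/10)) + 64 = (-14850 - 281981/10) + 64 = -430481/10 + 64 = -429841/10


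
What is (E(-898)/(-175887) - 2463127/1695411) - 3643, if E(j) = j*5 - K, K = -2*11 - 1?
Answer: -120752334163207/33133417173 ≈ -3644.4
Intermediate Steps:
K = -23 (K = -22 - 1 = -23)
E(j) = 23 + 5*j (E(j) = j*5 - 1*(-23) = 5*j + 23 = 23 + 5*j)
(E(-898)/(-175887) - 2463127/1695411) - 3643 = ((23 + 5*(-898))/(-175887) - 2463127/1695411) - 3643 = ((23 - 4490)*(-1/175887) - 2463127*1/1695411) - 1*3643 = (-4467*(-1/175887) - 2463127/1695411) - 3643 = (1489/58629 - 2463127/1695411) - 3643 = -47295401968/33133417173 - 3643 = -120752334163207/33133417173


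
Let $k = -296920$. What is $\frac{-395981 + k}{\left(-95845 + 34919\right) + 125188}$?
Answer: $- \frac{62991}{5842} \approx -10.782$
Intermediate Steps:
$\frac{-395981 + k}{\left(-95845 + 34919\right) + 125188} = \frac{-395981 - 296920}{\left(-95845 + 34919\right) + 125188} = - \frac{692901}{-60926 + 125188} = - \frac{692901}{64262} = \left(-692901\right) \frac{1}{64262} = - \frac{62991}{5842}$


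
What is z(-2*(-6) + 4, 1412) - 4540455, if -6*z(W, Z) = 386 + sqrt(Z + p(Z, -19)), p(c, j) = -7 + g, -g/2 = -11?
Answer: -13621558/3 - sqrt(1427)/6 ≈ -4.5405e+6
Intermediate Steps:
g = 22 (g = -2*(-11) = 22)
p(c, j) = 15 (p(c, j) = -7 + 22 = 15)
z(W, Z) = -193/3 - sqrt(15 + Z)/6 (z(W, Z) = -(386 + sqrt(Z + 15))/6 = -(386 + sqrt(15 + Z))/6 = -193/3 - sqrt(15 + Z)/6)
z(-2*(-6) + 4, 1412) - 4540455 = (-193/3 - sqrt(15 + 1412)/6) - 4540455 = (-193/3 - sqrt(1427)/6) - 4540455 = -13621558/3 - sqrt(1427)/6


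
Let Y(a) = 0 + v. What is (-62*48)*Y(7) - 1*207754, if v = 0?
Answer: -207754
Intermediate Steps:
Y(a) = 0 (Y(a) = 0 + 0 = 0)
(-62*48)*Y(7) - 1*207754 = -62*48*0 - 1*207754 = -2976*0 - 207754 = 0 - 207754 = -207754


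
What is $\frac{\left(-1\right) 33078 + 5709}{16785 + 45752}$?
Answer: $- \frac{27369}{62537} \approx -0.43764$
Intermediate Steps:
$\frac{\left(-1\right) 33078 + 5709}{16785 + 45752} = \frac{-33078 + 5709}{62537} = \left(-27369\right) \frac{1}{62537} = - \frac{27369}{62537}$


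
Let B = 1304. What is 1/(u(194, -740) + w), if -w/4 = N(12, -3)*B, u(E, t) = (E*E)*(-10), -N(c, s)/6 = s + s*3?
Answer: -1/751912 ≈ -1.3299e-6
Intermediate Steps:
N(c, s) = -24*s (N(c, s) = -6*(s + s*3) = -6*(s + 3*s) = -24*s)
u(E, t) = -10*E² (u(E, t) = E²*(-10) = -10*E²)
w = -375552 (w = -4*(-24*(-3))*1304 = -288*1304 = -4*93888 = -375552)
1/(u(194, -740) + w) = 1/(-10*194² - 375552) = 1/(-10*37636 - 375552) = 1/(-376360 - 375552) = 1/(-751912) = -1/751912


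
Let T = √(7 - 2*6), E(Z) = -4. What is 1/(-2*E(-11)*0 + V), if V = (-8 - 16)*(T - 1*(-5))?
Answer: I/(24*(√5 - 5*I)) ≈ -0.0069444 + 0.0031057*I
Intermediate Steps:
T = I*√5 (T = √(7 - 12) = √(-5) = I*√5 ≈ 2.2361*I)
V = -120 - 24*I*√5 (V = (-8 - 16)*(I*√5 - 1*(-5)) = -24*(I*√5 + 5) = -24*(5 + I*√5) = -120 - 24*I*√5 ≈ -120.0 - 53.666*I)
1/(-2*E(-11)*0 + V) = 1/(-(-8)*0 + (-120 - 24*I*√5)) = 1/(-2*0 + (-120 - 24*I*√5)) = 1/(0 + (-120 - 24*I*√5)) = 1/(-120 - 24*I*√5)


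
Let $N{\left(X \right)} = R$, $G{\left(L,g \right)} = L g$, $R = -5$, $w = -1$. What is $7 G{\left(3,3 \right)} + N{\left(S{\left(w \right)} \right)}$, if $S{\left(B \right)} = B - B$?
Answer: $58$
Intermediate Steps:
$S{\left(B \right)} = 0$
$N{\left(X \right)} = -5$
$7 G{\left(3,3 \right)} + N{\left(S{\left(w \right)} \right)} = 7 \cdot 3 \cdot 3 - 5 = 7 \cdot 9 - 5 = 63 - 5 = 58$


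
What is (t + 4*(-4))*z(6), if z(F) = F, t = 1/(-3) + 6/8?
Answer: -187/2 ≈ -93.500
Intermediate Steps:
t = 5/12 (t = 1*(-⅓) + 6*(⅛) = -⅓ + ¾ = 5/12 ≈ 0.41667)
(t + 4*(-4))*z(6) = (5/12 + 4*(-4))*6 = (5/12 - 16)*6 = -187/12*6 = -187/2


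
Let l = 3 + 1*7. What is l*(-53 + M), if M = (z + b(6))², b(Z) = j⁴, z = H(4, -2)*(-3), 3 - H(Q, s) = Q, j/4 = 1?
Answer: 670280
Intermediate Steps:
j = 4 (j = 4*1 = 4)
H(Q, s) = 3 - Q
z = 3 (z = (3 - 1*4)*(-3) = (3 - 4)*(-3) = -1*(-3) = 3)
b(Z) = 256 (b(Z) = 4⁴ = 256)
l = 10 (l = 3 + 7 = 10)
M = 67081 (M = (3 + 256)² = 259² = 67081)
l*(-53 + M) = 10*(-53 + 67081) = 10*67028 = 670280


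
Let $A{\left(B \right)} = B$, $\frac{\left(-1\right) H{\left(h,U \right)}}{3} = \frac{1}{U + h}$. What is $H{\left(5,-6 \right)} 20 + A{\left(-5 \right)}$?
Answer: $55$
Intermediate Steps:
$H{\left(h,U \right)} = - \frac{3}{U + h}$
$H{\left(5,-6 \right)} 20 + A{\left(-5 \right)} = - \frac{3}{-6 + 5} \cdot 20 - 5 = - \frac{3}{-1} \cdot 20 - 5 = \left(-3\right) \left(-1\right) 20 - 5 = 3 \cdot 20 - 5 = 60 - 5 = 55$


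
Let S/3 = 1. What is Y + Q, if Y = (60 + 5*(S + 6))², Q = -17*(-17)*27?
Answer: 18828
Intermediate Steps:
S = 3 (S = 3*1 = 3)
Q = 7803 (Q = 289*27 = 7803)
Y = 11025 (Y = (60 + 5*(3 + 6))² = (60 + 5*9)² = (60 + 45)² = 105² = 11025)
Y + Q = 11025 + 7803 = 18828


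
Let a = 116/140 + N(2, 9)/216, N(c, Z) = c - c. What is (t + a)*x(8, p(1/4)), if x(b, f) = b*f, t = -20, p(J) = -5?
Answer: 5368/7 ≈ 766.86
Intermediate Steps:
N(c, Z) = 0
a = 29/35 (a = 116/140 + 0/216 = 116*(1/140) + 0*(1/216) = 29/35 + 0 = 29/35 ≈ 0.82857)
(t + a)*x(8, p(1/4)) = (-20 + 29/35)*(8*(-5)) = -671/35*(-40) = 5368/7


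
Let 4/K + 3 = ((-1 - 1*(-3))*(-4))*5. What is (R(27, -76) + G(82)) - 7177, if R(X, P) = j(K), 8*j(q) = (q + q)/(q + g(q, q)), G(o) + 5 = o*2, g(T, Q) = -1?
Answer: -329845/47 ≈ -7018.0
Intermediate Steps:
K = -4/43 (K = 4/(-3 + ((-1 - 1*(-3))*(-4))*5) = 4/(-3 + ((-1 + 3)*(-4))*5) = 4/(-3 + (2*(-4))*5) = 4/(-3 - 8*5) = 4/(-3 - 40) = 4/(-43) = 4*(-1/43) = -4/43 ≈ -0.093023)
G(o) = -5 + 2*o (G(o) = -5 + o*2 = -5 + 2*o)
j(q) = q/(4*(-1 + q)) (j(q) = ((q + q)/(q - 1))/8 = ((2*q)/(-1 + q))/8 = (2*q/(-1 + q))/8 = q/(4*(-1 + q)))
R(X, P) = 1/47 (R(X, P) = (1/4)*(-4/43)/(-1 - 4/43) = (1/4)*(-4/43)/(-47/43) = (1/4)*(-4/43)*(-43/47) = 1/47)
(R(27, -76) + G(82)) - 7177 = (1/47 + (-5 + 2*82)) - 7177 = (1/47 + (-5 + 164)) - 7177 = (1/47 + 159) - 7177 = 7474/47 - 7177 = -329845/47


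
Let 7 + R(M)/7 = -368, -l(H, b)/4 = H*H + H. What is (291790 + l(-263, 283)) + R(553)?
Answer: 13541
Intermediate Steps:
l(H, b) = -4*H - 4*H**2 (l(H, b) = -4*(H*H + H) = -4*(H**2 + H) = -4*(H + H**2) = -4*H - 4*H**2)
R(M) = -2625 (R(M) = -49 + 7*(-368) = -49 - 2576 = -2625)
(291790 + l(-263, 283)) + R(553) = (291790 - 4*(-263)*(1 - 263)) - 2625 = (291790 - 4*(-263)*(-262)) - 2625 = (291790 - 275624) - 2625 = 16166 - 2625 = 13541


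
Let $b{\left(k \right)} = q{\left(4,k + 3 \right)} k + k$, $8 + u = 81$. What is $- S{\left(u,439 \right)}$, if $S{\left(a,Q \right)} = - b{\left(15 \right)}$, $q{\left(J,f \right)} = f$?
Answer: $285$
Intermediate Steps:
$u = 73$ ($u = -8 + 81 = 73$)
$b{\left(k \right)} = k + k \left(3 + k\right)$ ($b{\left(k \right)} = \left(k + 3\right) k + k = \left(3 + k\right) k + k = k \left(3 + k\right) + k = k + k \left(3 + k\right)$)
$S{\left(a,Q \right)} = -285$ ($S{\left(a,Q \right)} = - 15 \left(4 + 15\right) = - 15 \cdot 19 = \left(-1\right) 285 = -285$)
$- S{\left(u,439 \right)} = \left(-1\right) \left(-285\right) = 285$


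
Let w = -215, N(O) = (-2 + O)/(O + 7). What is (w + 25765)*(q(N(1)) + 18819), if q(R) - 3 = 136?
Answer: 484376900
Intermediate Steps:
N(O) = (-2 + O)/(7 + O)
q(R) = 139 (q(R) = 3 + 136 = 139)
(w + 25765)*(q(N(1)) + 18819) = (-215 + 25765)*(139 + 18819) = 25550*18958 = 484376900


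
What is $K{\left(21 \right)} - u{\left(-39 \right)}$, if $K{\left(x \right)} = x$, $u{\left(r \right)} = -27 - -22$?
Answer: $26$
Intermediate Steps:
$u{\left(r \right)} = -5$ ($u{\left(r \right)} = -27 + 22 = -5$)
$K{\left(21 \right)} - u{\left(-39 \right)} = 21 - -5 = 21 + 5 = 26$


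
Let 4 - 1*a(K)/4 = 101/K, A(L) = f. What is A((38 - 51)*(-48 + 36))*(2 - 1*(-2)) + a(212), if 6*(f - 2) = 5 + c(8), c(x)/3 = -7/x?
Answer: 15059/636 ≈ 23.678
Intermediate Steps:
c(x) = -21/x (c(x) = 3*(-7/x) = -21/x)
f = 115/48 (f = 2 + (5 - 21/8)/6 = 2 + (⅙)*(19/8) = 2 + 19/48 = 115/48 ≈ 2.3958)
A(L) = 115/48
a(K) = 16 - 404/K
A((38 - 51)*(-48 + 36))*(2 - 1*(-2)) + a(212) = 115*(2 - 1*(-2))/48 + (16 - 404/212) = 115*(2 + 2)/48 + (16 - 404*1/212) = (115/48)*4 + (16 - 101/53) = 115/12 + 747/53 = 15059/636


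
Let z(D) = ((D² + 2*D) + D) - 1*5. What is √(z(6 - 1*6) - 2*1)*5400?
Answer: 5400*I*√7 ≈ 14287.0*I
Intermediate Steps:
z(D) = -5 + D² + 3*D (z(D) = (D² + 3*D) - 5 = -5 + D² + 3*D)
√(z(6 - 1*6) - 2*1)*5400 = √((-5 + (6 - 1*6)² + 3*(6 - 1*6)) - 2*1)*5400 = √((-5 + (6 - 6)² + 3*(6 - 6)) - 2)*5400 = √((-5 + 0² + 3*0) - 2)*5400 = √((-5 + 0 + 0) - 2)*5400 = √(-5 - 2)*5400 = √(-7)*5400 = (I*√7)*5400 = 5400*I*√7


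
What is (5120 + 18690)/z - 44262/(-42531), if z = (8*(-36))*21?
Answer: -124161089/42871248 ≈ -2.8961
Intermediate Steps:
z = -6048 (z = -288*21 = -6048)
(5120 + 18690)/z - 44262/(-42531) = (5120 + 18690)/(-6048) - 44262/(-42531) = 23810*(-1/6048) - 44262*(-1/42531) = -11905/3024 + 14754/14177 = -124161089/42871248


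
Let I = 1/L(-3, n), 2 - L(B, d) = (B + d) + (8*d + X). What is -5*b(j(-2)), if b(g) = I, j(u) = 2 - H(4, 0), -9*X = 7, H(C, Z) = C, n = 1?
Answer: 45/29 ≈ 1.5517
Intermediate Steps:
X = -7/9 (X = -⅑*7 = -7/9 ≈ -0.77778)
L(B, d) = 25/9 - B - 9*d (L(B, d) = 2 - ((B + d) + (8*d - 7/9)) = 2 - ((B + d) + (-7/9 + 8*d)) = 2 - (-7/9 + B + 9*d) = 2 + (7/9 - B - 9*d) = 25/9 - B - 9*d)
j(u) = -2 (j(u) = 2 - 1*4 = 2 - 4 = -2)
I = -9/29 (I = 1/(25/9 - 1*(-3) - 9*1) = 1/(25/9 + 3 - 9) = 1/(-29/9) = -9/29 ≈ -0.31034)
b(g) = -9/29
-5*b(j(-2)) = -5*(-9/29) = 45/29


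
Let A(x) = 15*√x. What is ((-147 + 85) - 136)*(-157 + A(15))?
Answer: 31086 - 2970*√15 ≈ 19583.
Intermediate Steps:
((-147 + 85) - 136)*(-157 + A(15)) = ((-147 + 85) - 136)*(-157 + 15*√15) = (-62 - 136)*(-157 + 15*√15) = -198*(-157 + 15*√15) = 31086 - 2970*√15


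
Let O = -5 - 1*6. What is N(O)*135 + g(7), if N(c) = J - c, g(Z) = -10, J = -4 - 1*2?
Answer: 665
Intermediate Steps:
O = -11 (O = -5 - 6 = -11)
J = -6 (J = -4 - 2 = -6)
N(c) = -6 - c
N(O)*135 + g(7) = (-6 - 1*(-11))*135 - 10 = (-6 + 11)*135 - 10 = 5*135 - 10 = 675 - 10 = 665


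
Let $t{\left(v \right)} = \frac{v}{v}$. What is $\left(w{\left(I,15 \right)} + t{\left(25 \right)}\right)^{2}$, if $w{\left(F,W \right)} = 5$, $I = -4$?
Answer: $36$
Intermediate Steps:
$t{\left(v \right)} = 1$
$\left(w{\left(I,15 \right)} + t{\left(25 \right)}\right)^{2} = \left(5 + 1\right)^{2} = 6^{2} = 36$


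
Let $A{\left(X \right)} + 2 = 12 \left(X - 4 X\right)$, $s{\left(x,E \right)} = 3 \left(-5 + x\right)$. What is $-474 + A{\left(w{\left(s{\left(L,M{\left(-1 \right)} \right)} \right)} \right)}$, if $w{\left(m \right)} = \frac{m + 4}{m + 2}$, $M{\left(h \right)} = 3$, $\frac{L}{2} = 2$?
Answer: $-440$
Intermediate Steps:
$L = 4$ ($L = 2 \cdot 2 = 4$)
$s{\left(x,E \right)} = -15 + 3 x$
$w{\left(m \right)} = \frac{4 + m}{2 + m}$
$A{\left(X \right)} = -2 - 36 X$ ($A{\left(X \right)} = -2 + 12 \left(X - 4 X\right) = -2 + 12 \left(- 3 X\right) = -2 - 36 X$)
$-474 + A{\left(w{\left(s{\left(L,M{\left(-1 \right)} \right)} \right)} \right)} = -474 - \left(2 + 36 \frac{4 + \left(-15 + 3 \cdot 4\right)}{2 + \left(-15 + 3 \cdot 4\right)}\right) = -474 - \left(2 + 36 \frac{4 + \left(-15 + 12\right)}{2 + \left(-15 + 12\right)}\right) = -474 - \left(2 + 36 \frac{4 - 3}{2 - 3}\right) = -474 - \left(2 + 36 \frac{1}{-1} \cdot 1\right) = -474 - \left(2 + 36 \left(\left(-1\right) 1\right)\right) = -474 - -34 = -474 + \left(-2 + 36\right) = -474 + 34 = -440$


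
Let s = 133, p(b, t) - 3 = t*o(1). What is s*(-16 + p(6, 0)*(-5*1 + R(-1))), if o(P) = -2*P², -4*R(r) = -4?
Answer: -3724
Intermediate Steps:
R(r) = 1 (R(r) = -¼*(-4) = 1)
p(b, t) = 3 - 2*t (p(b, t) = 3 + t*(-2*1²) = 3 + t*(-2*1) = 3 + t*(-2) = 3 - 2*t)
s*(-16 + p(6, 0)*(-5*1 + R(-1))) = 133*(-16 + (3 - 2*0)*(-5*1 + 1)) = 133*(-16 + (3 + 0)*(-5 + 1)) = 133*(-16 + 3*(-4)) = 133*(-16 - 12) = 133*(-28) = -3724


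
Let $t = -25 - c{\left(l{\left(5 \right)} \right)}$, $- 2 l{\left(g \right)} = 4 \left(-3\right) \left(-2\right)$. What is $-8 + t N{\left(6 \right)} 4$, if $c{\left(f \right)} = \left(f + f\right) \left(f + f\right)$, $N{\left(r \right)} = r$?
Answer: $-14432$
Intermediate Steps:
$l{\left(g \right)} = -12$ ($l{\left(g \right)} = - \frac{4 \left(-3\right) \left(-2\right)}{2} = - \frac{\left(-12\right) \left(-2\right)}{2} = \left(- \frac{1}{2}\right) 24 = -12$)
$c{\left(f \right)} = 4 f^{2}$ ($c{\left(f \right)} = 2 f 2 f = 4 f^{2}$)
$t = -601$ ($t = -25 - 4 \left(-12\right)^{2} = -25 - 4 \cdot 144 = -25 - 576 = -601$)
$-8 + t N{\left(6 \right)} 4 = -8 - 601 \cdot 6 \cdot 4 = -8 - 14424 = -14432$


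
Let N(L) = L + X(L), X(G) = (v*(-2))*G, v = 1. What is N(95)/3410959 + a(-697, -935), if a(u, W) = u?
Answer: -2377438518/3410959 ≈ -697.00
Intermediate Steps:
X(G) = -2*G (X(G) = (1*(-2))*G = -2*G)
N(L) = -L (N(L) = L - 2*L = -L)
N(95)/3410959 + a(-697, -935) = -1*95/3410959 - 697 = -95*1/3410959 - 697 = -95/3410959 - 697 = -2377438518/3410959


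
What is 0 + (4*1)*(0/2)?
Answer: 0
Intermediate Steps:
0 + (4*1)*(0/2) = 0 + 4*(0*(½)) = 0 + 4*0 = 0 + 0 = 0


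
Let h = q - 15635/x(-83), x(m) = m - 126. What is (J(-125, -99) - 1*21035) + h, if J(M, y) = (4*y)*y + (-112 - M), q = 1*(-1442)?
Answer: 3514295/209 ≈ 16815.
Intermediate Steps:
x(m) = -126 + m
q = -1442
J(M, y) = -112 - M + 4*y**2 (J(M, y) = 4*y**2 + (-112 - M) = -112 - M + 4*y**2)
h = -285743/209 (h = -1442 - 15635/(-126 - 83) = -1442 - 15635/(-209) = -1442 - 15635*(-1/209) = -1442 + 15635/209 = -285743/209 ≈ -1367.2)
(J(-125, -99) - 1*21035) + h = ((-112 - 1*(-125) + 4*(-99)**2) - 1*21035) - 285743/209 = ((-112 + 125 + 4*9801) - 21035) - 285743/209 = ((-112 + 125 + 39204) - 21035) - 285743/209 = (39217 - 21035) - 285743/209 = 18182 - 285743/209 = 3514295/209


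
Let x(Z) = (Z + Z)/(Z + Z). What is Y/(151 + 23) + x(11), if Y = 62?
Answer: 118/87 ≈ 1.3563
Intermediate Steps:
x(Z) = 1 (x(Z) = (2*Z)/((2*Z)) = (2*Z)*(1/(2*Z)) = 1)
Y/(151 + 23) + x(11) = 62/(151 + 23) + 1 = 62/174 + 1 = 62*(1/174) + 1 = 31/87 + 1 = 118/87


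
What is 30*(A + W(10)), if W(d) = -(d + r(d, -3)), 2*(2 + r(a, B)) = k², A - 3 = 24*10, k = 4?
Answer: 6810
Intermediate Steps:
A = 243 (A = 3 + 24*10 = 3 + 240 = 243)
r(a, B) = 6 (r(a, B) = -2 + (½)*4² = -2 + (½)*16 = -2 + 8 = 6)
W(d) = -6 - d (W(d) = -(d + 6) = -(6 + d) = -6 - d)
30*(A + W(10)) = 30*(243 + (-6 - 1*10)) = 30*(243 + (-6 - 10)) = 30*(243 - 16) = 30*227 = 6810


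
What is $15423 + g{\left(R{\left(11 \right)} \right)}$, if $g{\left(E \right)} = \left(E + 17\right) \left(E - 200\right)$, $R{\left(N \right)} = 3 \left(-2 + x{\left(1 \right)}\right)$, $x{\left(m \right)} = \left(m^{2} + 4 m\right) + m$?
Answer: $9971$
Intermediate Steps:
$x{\left(m \right)} = m^{2} + 5 m$
$R{\left(N \right)} = 12$ ($R{\left(N \right)} = 3 \left(-2 + 1 \left(5 + 1\right)\right) = 3 \left(-2 + 1 \cdot 6\right) = 3 \left(-2 + 6\right) = 3 \cdot 4 = 12$)
$g{\left(E \right)} = \left(-200 + E\right) \left(17 + E\right)$ ($g{\left(E \right)} = \left(17 + E\right) \left(-200 + E\right) = \left(-200 + E\right) \left(17 + E\right)$)
$15423 + g{\left(R{\left(11 \right)} \right)} = 15423 - \left(5596 - 144\right) = 15423 - 5452 = 9971$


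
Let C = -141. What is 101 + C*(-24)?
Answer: 3485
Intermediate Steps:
101 + C*(-24) = 101 - 141*(-24) = 101 + 3384 = 3485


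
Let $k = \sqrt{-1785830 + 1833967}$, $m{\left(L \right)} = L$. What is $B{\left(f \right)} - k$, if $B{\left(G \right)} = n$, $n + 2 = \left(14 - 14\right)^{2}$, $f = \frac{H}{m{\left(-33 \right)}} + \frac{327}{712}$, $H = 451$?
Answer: $-2 - \sqrt{48137} \approx -221.4$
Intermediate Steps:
$f = - \frac{28211}{2136}$ ($f = \frac{451}{-33} + \frac{327}{712} = 451 \left(- \frac{1}{33}\right) + 327 \cdot \frac{1}{712} = - \frac{41}{3} + \frac{327}{712} = - \frac{28211}{2136} \approx -13.207$)
$n = -2$ ($n = -2 + \left(14 - 14\right)^{2} = -2 + 0^{2} = -2 + 0 = -2$)
$B{\left(G \right)} = -2$
$k = \sqrt{48137} \approx 219.4$
$B{\left(f \right)} - k = -2 - \sqrt{48137}$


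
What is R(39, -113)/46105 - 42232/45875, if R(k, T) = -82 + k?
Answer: -389815797/423013375 ≈ -0.92152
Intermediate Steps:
R(39, -113)/46105 - 42232/45875 = (-82 + 39)/46105 - 42232/45875 = -43*1/46105 - 42232*1/45875 = -43/46105 - 42232/45875 = -389815797/423013375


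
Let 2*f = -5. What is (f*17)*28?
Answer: -1190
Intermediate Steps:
f = -5/2 (f = (½)*(-5) = -5/2 ≈ -2.5000)
(f*17)*28 = -5/2*17*28 = -85/2*28 = -1190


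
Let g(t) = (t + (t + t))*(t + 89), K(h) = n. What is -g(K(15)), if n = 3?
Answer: -828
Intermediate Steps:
K(h) = 3
g(t) = 3*t*(89 + t) (g(t) = (t + 2*t)*(89 + t) = (3*t)*(89 + t) = 3*t*(89 + t))
-g(K(15)) = -3*3*(89 + 3) = -3*3*92 = -1*828 = -828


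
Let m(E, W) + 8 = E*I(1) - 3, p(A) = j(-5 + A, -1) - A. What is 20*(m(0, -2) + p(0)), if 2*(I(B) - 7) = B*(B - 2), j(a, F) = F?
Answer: -240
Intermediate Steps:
I(B) = 7 + B*(-2 + B)/2 (I(B) = 7 + (B*(B - 2))/2 = 7 + (B*(-2 + B))/2 = 7 + B*(-2 + B)/2)
p(A) = -1 - A
m(E, W) = -11 + 13*E/2 (m(E, W) = -8 + (E*(7 + (½)*1² - 1*1) - 3) = -8 + (E*(7 + (½)*1 - 1) - 3) = -8 + (E*(7 + ½ - 1) - 3) = -8 + (E*(13/2) - 3) = -8 + (13*E/2 - 3) = -8 + (-3 + 13*E/2) = -11 + 13*E/2)
20*(m(0, -2) + p(0)) = 20*((-11 + (13/2)*0) + (-1 - 1*0)) = 20*((-11 + 0) + (-1 + 0)) = 20*(-11 - 1) = 20*(-12) = -240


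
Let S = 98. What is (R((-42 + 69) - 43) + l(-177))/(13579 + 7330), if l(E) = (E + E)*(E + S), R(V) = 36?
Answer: 28002/20909 ≈ 1.3392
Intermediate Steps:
l(E) = 2*E*(98 + E) (l(E) = (E + E)*(E + 98) = (2*E)*(98 + E) = 2*E*(98 + E))
(R((-42 + 69) - 43) + l(-177))/(13579 + 7330) = (36 + 2*(-177)*(98 - 177))/(13579 + 7330) = (36 + 2*(-177)*(-79))/20909 = (36 + 27966)*(1/20909) = 28002*(1/20909) = 28002/20909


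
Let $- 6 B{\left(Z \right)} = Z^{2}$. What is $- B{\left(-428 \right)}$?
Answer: $\frac{91592}{3} \approx 30531.0$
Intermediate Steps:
$B{\left(Z \right)} = - \frac{Z^{2}}{6}$
$- B{\left(-428 \right)} = - \frac{\left(-1\right) \left(-428\right)^{2}}{6} = - \frac{\left(-1\right) 183184}{6} = \left(-1\right) \left(- \frac{91592}{3}\right) = \frac{91592}{3}$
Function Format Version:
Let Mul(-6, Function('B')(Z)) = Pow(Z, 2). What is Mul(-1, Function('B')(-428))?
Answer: Rational(91592, 3) ≈ 30531.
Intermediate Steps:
Function('B')(Z) = Mul(Rational(-1, 6), Pow(Z, 2))
Mul(-1, Function('B')(-428)) = Mul(-1, Mul(Rational(-1, 6), Pow(-428, 2))) = Mul(-1, Mul(Rational(-1, 6), 183184)) = Mul(-1, Rational(-91592, 3)) = Rational(91592, 3)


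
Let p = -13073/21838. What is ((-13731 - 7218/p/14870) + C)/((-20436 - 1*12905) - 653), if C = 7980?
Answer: 558905475663/3304140483470 ≈ 0.16915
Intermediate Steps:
p = -13073/21838 (p = -13073*1/21838 = -13073/21838 ≈ -0.59864)
((-13731 - 7218/p/14870) + C)/((-20436 - 1*12905) - 653) = ((-13731 - 7218/(-13073/21838)/14870) + 7980)/((-20436 - 1*12905) - 653) = ((-13731 - 7218*(-21838/13073)/14870) + 7980)/((-20436 - 12905) - 653) = ((-13731 - (-157626684)/(13073*14870)) + 7980)/(-33341 - 653) = ((-13731 - 1*(-78813342/97197755)) + 7980)/(-33994) = ((-13731 + 78813342/97197755) + 7980)*(-1/33994) = (-1334543560563/97197755 + 7980)*(-1/33994) = -558905475663/97197755*(-1/33994) = 558905475663/3304140483470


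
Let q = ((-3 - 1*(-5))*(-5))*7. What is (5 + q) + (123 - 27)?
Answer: 31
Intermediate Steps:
q = -70 (q = ((-3 + 5)*(-5))*7 = (2*(-5))*7 = -10*7 = -70)
(5 + q) + (123 - 27) = (5 - 70) + (123 - 27) = -65 + 96 = 31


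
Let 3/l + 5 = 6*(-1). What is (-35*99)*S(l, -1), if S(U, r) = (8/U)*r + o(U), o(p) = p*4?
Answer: -97860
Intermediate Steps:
o(p) = 4*p
l = -3/11 (l = 3/(-5 + 6*(-1)) = 3/(-5 - 6) = 3/(-11) = 3*(-1/11) = -3/11 ≈ -0.27273)
S(U, r) = 4*U + 8*r/U (S(U, r) = (8/U)*r + 4*U = 8*r/U + 4*U = 4*U + 8*r/U)
(-35*99)*S(l, -1) = (-35*99)*(4*(-3/11) + 8*(-1)/(-3/11)) = -3465*(-12/11 + 8*(-1)*(-11/3)) = -3465*(-12/11 + 88/3) = -3465*932/33 = -97860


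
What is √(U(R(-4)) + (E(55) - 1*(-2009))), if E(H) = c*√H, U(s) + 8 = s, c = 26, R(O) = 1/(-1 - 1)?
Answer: √(8002 + 104*√55)/2 ≈ 46.833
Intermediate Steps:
R(O) = -½ (R(O) = 1/(-2) = -½)
U(s) = -8 + s
E(H) = 26*√H
√(U(R(-4)) + (E(55) - 1*(-2009))) = √((-8 - ½) + (26*√55 - 1*(-2009))) = √(-17/2 + (26*√55 + 2009)) = √(-17/2 + (2009 + 26*√55)) = √(4001/2 + 26*√55)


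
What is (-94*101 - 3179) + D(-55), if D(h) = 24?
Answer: -12649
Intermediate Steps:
(-94*101 - 3179) + D(-55) = (-94*101 - 3179) + 24 = (-9494 - 3179) + 24 = -12673 + 24 = -12649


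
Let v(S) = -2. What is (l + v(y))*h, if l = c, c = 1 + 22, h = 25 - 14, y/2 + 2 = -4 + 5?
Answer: 231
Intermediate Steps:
y = -2 (y = -4 + 2*(-4 + 5) = -4 + 2*1 = -4 + 2 = -2)
h = 11
c = 23
l = 23
(l + v(y))*h = (23 - 2)*11 = 21*11 = 231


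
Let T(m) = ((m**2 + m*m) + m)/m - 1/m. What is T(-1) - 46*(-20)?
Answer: 920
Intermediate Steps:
T(m) = -1/m + (m + 2*m**2)/m (T(m) = ((m**2 + m**2) + m)/m - 1/m = (2*m**2 + m)/m - 1/m = (m + 2*m**2)/m - 1/m = -1/m + (m + 2*m**2)/m)
T(-1) - 46*(-20) = (1 - 1/(-1) + 2*(-1)) - 46*(-20) = (1 - 1*(-1) - 2) + 920 = (1 + 1 - 2) + 920 = 0 + 920 = 920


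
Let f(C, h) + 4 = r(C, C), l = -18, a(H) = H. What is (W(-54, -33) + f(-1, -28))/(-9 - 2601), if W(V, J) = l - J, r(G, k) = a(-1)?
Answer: -1/261 ≈ -0.0038314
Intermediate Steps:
r(G, k) = -1
W(V, J) = -18 - J
f(C, h) = -5 (f(C, h) = -4 - 1 = -5)
(W(-54, -33) + f(-1, -28))/(-9 - 2601) = ((-18 - 1*(-33)) - 5)/(-9 - 2601) = ((-18 + 33) - 5)/(-2610) = (15 - 5)*(-1/2610) = 10*(-1/2610) = -1/261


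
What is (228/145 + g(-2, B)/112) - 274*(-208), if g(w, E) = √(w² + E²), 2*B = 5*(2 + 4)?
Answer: 8264068/145 + √229/112 ≈ 56994.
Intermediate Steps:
B = 15 (B = (5*(2 + 4))/2 = (5*6)/2 = (½)*30 = 15)
g(w, E) = √(E² + w²)
(228/145 + g(-2, B)/112) - 274*(-208) = (228/145 + √(15² + (-2)²)/112) - 274*(-208) = (228*(1/145) + √(225 + 4)*(1/112)) + 56992 = (228/145 + √229*(1/112)) + 56992 = (228/145 + √229/112) + 56992 = 8264068/145 + √229/112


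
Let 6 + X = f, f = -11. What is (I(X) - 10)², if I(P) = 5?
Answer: 25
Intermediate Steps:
X = -17 (X = -6 - 11 = -17)
(I(X) - 10)² = (5 - 10)² = (-5)² = 25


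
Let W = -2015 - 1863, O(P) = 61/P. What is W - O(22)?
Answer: -85377/22 ≈ -3880.8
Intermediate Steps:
W = -3878
W - O(22) = -3878 - 61/22 = -85377/22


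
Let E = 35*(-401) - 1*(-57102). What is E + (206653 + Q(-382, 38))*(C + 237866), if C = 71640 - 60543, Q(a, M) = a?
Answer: 51353890040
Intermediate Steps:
C = 11097
E = 43067 (E = -14035 + 57102 = 43067)
E + (206653 + Q(-382, 38))*(C + 237866) = 43067 + (206653 - 382)*(11097 + 237866) = 43067 + 206271*248963 = 43067 + 51353846973 = 51353890040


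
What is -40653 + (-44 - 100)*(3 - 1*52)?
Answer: -33597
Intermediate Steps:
-40653 + (-44 - 100)*(3 - 1*52) = -40653 - 144*(3 - 52) = -40653 - 144*(-49) = -40653 + 7056 = -33597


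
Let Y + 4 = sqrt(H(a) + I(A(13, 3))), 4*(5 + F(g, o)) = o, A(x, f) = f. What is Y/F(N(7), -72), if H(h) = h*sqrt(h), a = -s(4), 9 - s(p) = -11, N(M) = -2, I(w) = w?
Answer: 4/23 - sqrt(3 - 40*I*sqrt(5))/23 ≈ -0.12176 + 0.28592*I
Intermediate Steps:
s(p) = 20 (s(p) = 9 - 1*(-11) = 9 + 11 = 20)
F(g, o) = -5 + o/4
a = -20 (a = -1*20 = -20)
H(h) = h**(3/2)
Y = -4 + sqrt(3 - 40*I*sqrt(5)) (Y = -4 + sqrt((-20)**(3/2) + 3) = -4 + sqrt(-40*I*sqrt(5) + 3) = -4 + sqrt(3 - 40*I*sqrt(5)) ≈ 2.8005 - 6.5762*I)
Y/F(N(7), -72) = (-4 + sqrt(3 - 40*I*sqrt(5)))/(-5 + (1/4)*(-72)) = (-4 + sqrt(3 - 40*I*sqrt(5)))/(-5 - 18) = (-4 + sqrt(3 - 40*I*sqrt(5)))/(-23) = (-4 + sqrt(3 - 40*I*sqrt(5)))*(-1/23) = 4/23 - sqrt(3 - 40*I*sqrt(5))/23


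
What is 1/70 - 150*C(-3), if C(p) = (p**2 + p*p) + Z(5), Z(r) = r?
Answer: -241499/70 ≈ -3450.0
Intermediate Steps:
C(p) = 5 + 2*p**2 (C(p) = (p**2 + p*p) + 5 = (p**2 + p**2) + 5 = 2*p**2 + 5 = 5 + 2*p**2)
1/70 - 150*C(-3) = 1/70 - 150*(5 + 2*(-3)**2) = 1/70 - 150*(5 + 2*9) = 1/70 - 150*(5 + 18) = 1/70 - 150*23 = 1/70 - 3450 = -241499/70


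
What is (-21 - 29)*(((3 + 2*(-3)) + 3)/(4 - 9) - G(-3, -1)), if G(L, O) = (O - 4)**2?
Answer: 1250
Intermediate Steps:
G(L, O) = (-4 + O)**2
(-21 - 29)*(((3 + 2*(-3)) + 3)/(4 - 9) - G(-3, -1)) = (-21 - 29)*(((3 + 2*(-3)) + 3)/(4 - 9) - (-4 - 1)**2) = -50*(((3 - 6) + 3)/(-5) - 1*(-5)**2) = -50*((-3 + 3)*(-1/5) - 1*25) = -50*(0*(-1/5) - 25) = -50*(0 - 25) = -50*(-25) = 1250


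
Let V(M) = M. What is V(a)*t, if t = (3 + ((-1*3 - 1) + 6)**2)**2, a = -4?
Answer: -196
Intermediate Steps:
t = 49 (t = (3 + ((-3 - 1) + 6)**2)**2 = (3 + (-4 + 6)**2)**2 = (3 + 2**2)**2 = (3 + 4)**2 = 7**2 = 49)
V(a)*t = -4*49 = -196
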